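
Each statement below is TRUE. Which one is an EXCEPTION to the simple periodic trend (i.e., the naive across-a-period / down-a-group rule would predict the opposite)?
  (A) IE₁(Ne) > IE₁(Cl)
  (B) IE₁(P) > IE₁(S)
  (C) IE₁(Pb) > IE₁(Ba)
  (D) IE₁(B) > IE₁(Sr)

(B)

The general trend: first ionization energy increases across a period and decreases down a group.
(A) Ne (period 2, group 18) vs Cl (period 3, group 17): the stated order agrees with the simple trend.
(B) P (period 3, group 15) vs S (period 3, group 16): the stated order contradicts the simple trend.
(C) Pb (period 6, group 14) vs Ba (period 6, group 2): the stated order agrees with the simple trend.
(D) B (period 2, group 13) vs Sr (period 5, group 2): the stated order agrees with the simple trend.
The exception is (B): S (3p⁴) ionizes more easily than half-filled P (3p³) because the paired 3p electron in S is pushed out by e⁻–e⁻ repulsion.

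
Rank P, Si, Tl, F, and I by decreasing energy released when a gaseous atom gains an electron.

F > I > Si > P > Tl

F is in period 2, group 17; Si is in period 3, group 14; P is in period 3, group 15; I is in period 5, group 17; Tl is in period 6, group 13.
EA tends to increase across a period and decrease down a group, though the pattern is less regular than for IE or radius.
These span different periods and groups, so the two trends combine.
P > Tl: both effects reinforce here, so P is clearly the higher of the two.
Si > P: this pair runs against the simple trend — see the exception note.
I > Si: the two effects oppose for this pair; the across-period effect wins (295 vs 134 kJ/mol).
F > I: they share group 17; the group trend gives F the larger value.
Note the exception: Si has a higher electron affinity than P, contrary to the simple trend — adding an electron to P's half-filled 3p³ is unfavourable, so Si (3p²) has the more exothermic EA.
Approximate values (kJ/mol): F 328, Si 134, P 72, I 295, Tl 19.
So from highest to lowest: F > I > Si > P > Tl.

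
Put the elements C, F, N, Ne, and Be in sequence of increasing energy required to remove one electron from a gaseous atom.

Across a period the outer electron is held more tightly (higher IE₁); down a group it sits in a higher shell, more shielded, and comes off more easily.
All lie in period 2, so first ionization energy increases left to right.
So from lowest to highest: Be < C < N < F < Ne.

Be < C < N < F < Ne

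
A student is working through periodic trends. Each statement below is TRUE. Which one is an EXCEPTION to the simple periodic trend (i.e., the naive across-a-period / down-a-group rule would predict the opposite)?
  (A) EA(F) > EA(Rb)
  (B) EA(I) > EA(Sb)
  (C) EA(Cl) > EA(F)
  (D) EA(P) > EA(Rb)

(C)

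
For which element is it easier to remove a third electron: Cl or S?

S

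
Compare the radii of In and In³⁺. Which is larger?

In

Forming In³⁺ removes 3 electrons from In. Fewer electrons for the same nuclear charge means less shielding and a higher Z_eff on the remaining electrons, and for main-group metals the entire outer shell is lost.
A cation is smaller than its parent atom: In³⁺ < In.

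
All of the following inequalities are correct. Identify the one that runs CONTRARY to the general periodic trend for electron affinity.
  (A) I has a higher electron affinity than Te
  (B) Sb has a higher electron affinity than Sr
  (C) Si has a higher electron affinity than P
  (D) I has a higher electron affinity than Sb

(C)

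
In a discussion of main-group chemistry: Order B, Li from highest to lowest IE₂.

The second ionization energy removes an electron from the +1 ion. For each element: B⁺ still has 2 valence electrons; Li⁺ is the bare [He] core.
Core electrons are held far more tightly than valence electrons, so Li tops the IE_2 order.
Approximate IE_2 values (kJ/mol): B 2427, Li 7298.
Overall IE_2 order: B < Li.

Li, B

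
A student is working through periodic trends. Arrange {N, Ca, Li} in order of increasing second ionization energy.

IE_2 is the cost of taking one more electron from the +1 cation: N⁺ still has 4 valence electrons; Ca⁺ still has 1 valence electron; Li⁺ is the bare [He] core.
Breaking into a closed-shell core is much more expensive than removing a leftover valence electron — Li has the largest IE_2 here.
Valence configurations: N⁺ [He]2s²2p², Ca⁺ [Ar]4s¹.
Approximate IE_2 values (kJ/mol): N 2856, Ca 1145, Li 7298.
Hence IE_2: Ca < N < Li.

Ca, N, Li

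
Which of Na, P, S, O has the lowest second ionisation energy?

The second ionization energy removes an electron from the +1 ion. For each element: Na⁺ is the bare [Ne] core; P⁺ still has 4 valence electrons; S⁺ still has 5 valence electrons; O⁺ still has 5 valence electrons.
Pulling an electron out of a noble-gas core costs far more than removing a remaining valence electron, so Na sits at the high end of IE_2.
Valence configurations: P⁺ [Ne]3s²3p², S⁺ [Ne]3s²3p³, O⁺ [He]2s²2p³.
The numbers (kJ/mol): Na 4562, P 1907, S 2252, O 3388.
Putting it together, IE_2: P < S < O < Na.

P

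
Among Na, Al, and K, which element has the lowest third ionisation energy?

Consider each +2 ion: Na²⁺ is already 1 electron into the core; Al²⁺ still has 1 valence electron; K²⁺ is already 1 electron into the core.
Core electrons are held far more tightly than valence electrons, so K and Na top the IE_3 order.
Approximate IE_3 values (kJ/mol): Na 6910, Al 2745, K 4420.
Hence IE_3: Al < K < Na.

Al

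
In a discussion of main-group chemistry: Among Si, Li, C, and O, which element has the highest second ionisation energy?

The second ionization energy removes an electron from the +1 ion. For each element: Si⁺ still has 3 valence electrons; Li⁺ is the bare [He] core; C⁺ still has 3 valence electrons; O⁺ still has 5 valence electrons.
Breaking into a closed-shell core is much more expensive than removing a leftover valence electron — Li has the largest IE_2 here.
Valence configurations: Si⁺ [Ne]3s²3p¹, C⁺ [He]2s²2p¹, O⁺ [He]2s²2p³.
Tabulated IE_2 (kJ/mol): Si 1577, Li 7298, C 2353, O 3388.
Putting it together, IE_2: Si < C < O < Li.

Li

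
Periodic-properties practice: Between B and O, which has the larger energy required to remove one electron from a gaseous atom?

B is in period 2, group 13; O is in period 2, group 16.
IE₁ increases left→right with effective nuclear charge and decreases top→bottom as the valence shell moves farther out.
All lie in period 2, so first ionization energy increases left to right.
So O has the larger energy required to remove one electron from a gaseous atom (O > B).

O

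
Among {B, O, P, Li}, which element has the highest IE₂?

Li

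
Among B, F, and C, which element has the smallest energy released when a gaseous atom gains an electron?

B

B is in period 2, group 13; C is in period 2, group 14; F is in period 2, group 17.
Electron affinity generally becomes more exothermic across a period toward the halogens and less exothermic down a group.
All lie in period 2, so electron affinity increases left to right.
The smallest energy released when a gaseous atom gains an electron among these belongs to B.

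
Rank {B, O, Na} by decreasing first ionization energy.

B is in period 2, group 13; O is in period 2, group 16; Na is in period 3, group 1.
Across a period the outer electron is held more tightly (higher IE₁); down a group it sits in a higher shell, more shielded, and comes off more easily.
Neither a single period nor a single group — weigh both effects.
B > Na: both effects reinforce here, so B is clearly the higher of the two.
O > B: both are in period 2; the period trend gives O the larger value.
For reference (kJ/mol): B 801, O 1314, Na 496.
So from highest to lowest: O > B > Na.

O, B, Na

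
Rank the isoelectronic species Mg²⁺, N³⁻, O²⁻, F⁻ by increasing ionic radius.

Mg²⁺, F⁻, O²⁻, N³⁻

All of these have 10 electrons, so size is governed by nuclear charge alone: the more protons, the stronger the pull on the same electron cloud, and the smaller the ion.
Nuclear charges: Mg²⁺ (Z=12), F⁻ (Z=9), O²⁻ (Z=8), N³⁻ (Z=7).
Smallest to largest: Mg²⁺ < F⁻ < O²⁻ < N³⁻.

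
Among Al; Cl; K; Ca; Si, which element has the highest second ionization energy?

K

IE_2 is the cost of taking one more electron from the +1 cation: Al⁺ still has 2 valence electrons; Cl⁺ still has 6 valence electrons; K⁺ is the bare [Ar] core; Ca⁺ still has 1 valence electron; Si⁺ still has 3 valence electrons.
Breaking into a closed-shell core is much more expensive than removing a leftover valence electron — K has the largest IE_2 here.
Valence configurations: Al⁺ [Ne]3s², Cl⁺ [Ne]3s²3p⁴, Ca⁺ [Ar]4s¹, Si⁺ [Ne]3s²3p¹.
Si⁺ loses a lone 3p electron whereas Al⁺ must break into a filled 3s² pair, so IE_2(Al) > IE_2(Si) even though Si has the higher nuclear charge.
Tabulated IE_2 (kJ/mol): Al 1817, Cl 2298, K 3052, Ca 1145, Si 1577.
So the second ionization energies run Ca < Si < Al < Cl < K.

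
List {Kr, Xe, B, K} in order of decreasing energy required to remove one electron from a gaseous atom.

Across a period the outer electron is held more tightly (higher IE₁); down a group it sits in a higher shell, more shielded, and comes off more easily.
Neither a single period nor a single group — weigh both effects.
B > K: both effects reinforce here, so B is clearly the higher of the two.
Xe > B: the two effects oppose for this pair; the across-period effect wins (1170 vs 801 kJ/mol).
Kr > Xe: they share group 18; the group trend gives Kr the larger value.
For reference (kJ/mol): B 801, K 419, Kr 1351, Xe 1170.
So from highest to lowest: Kr > Xe > B > K.

Kr, Xe, B, K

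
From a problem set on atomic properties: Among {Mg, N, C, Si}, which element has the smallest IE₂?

Consider each +1 ion: Mg⁺ still has 1 valence electron; N⁺ still has 4 valence electrons; C⁺ still has 3 valence electrons; Si⁺ still has 3 valence electrons.
All are still removing valence electrons, so compare the +1 ions as you would atoms: IE_2 generally rises across a period (higher Z_eff) and falls down a group (larger shell), subject to the usual subshell exceptions.
Valence configurations: Mg⁺ [Ne]3s¹, N⁺ [He]2s²2p², C⁺ [He]2s²2p¹, Si⁺ [Ne]3s²3p¹.
Approximate IE_2 values (kJ/mol): Mg 1451, N 2856, C 2353, Si 1577.
Overall IE_2 order: Mg < Si < C < N.

Mg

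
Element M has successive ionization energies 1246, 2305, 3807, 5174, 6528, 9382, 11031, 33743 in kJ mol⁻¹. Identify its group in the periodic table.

Group 17

Look for the largest jump between consecutive ionization energies: IE8/IE7 ≈ 3.1, far larger than any earlier ratio.
That jump marks the point where a core electron is being removed. So the atom has 7 valence electrons.
A main-group element with 7 valence electrons is in group 17.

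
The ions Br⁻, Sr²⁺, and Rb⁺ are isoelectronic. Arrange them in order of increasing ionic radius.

Sr²⁺ < Rb⁺ < Br⁻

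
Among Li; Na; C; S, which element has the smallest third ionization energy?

Consider each +2 ion: Li²⁺ is already 1 electron into the core; Na²⁺ is already 1 electron into the core; C²⁺ still has 2 valence electrons; S²⁺ still has 4 valence electrons.
Core electrons are held far more tightly than valence electrons, so Na and Li top the IE_3 order.
Valence configurations: C²⁺ [He]2s², S²⁺ [Ne]3s²3p².
The numbers (kJ/mol): Li 11815, Na 6910, C 4620, S 3357.
So the third ionization energies run S < C < Na < Li.

S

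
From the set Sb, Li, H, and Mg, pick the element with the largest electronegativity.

H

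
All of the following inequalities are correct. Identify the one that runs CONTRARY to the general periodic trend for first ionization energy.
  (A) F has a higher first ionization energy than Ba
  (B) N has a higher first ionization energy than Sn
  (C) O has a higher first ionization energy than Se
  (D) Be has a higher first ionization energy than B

(D)

The general trend: first ionization energy increases across a period and decreases down a group.
(A) F (period 2, group 17) vs Ba (period 6, group 2): the stated order agrees with the simple trend.
(B) N (period 2, group 15) vs Sn (period 5, group 14): the stated order agrees with the simple trend.
(C) O (period 2, group 16) vs Se (period 4, group 16): the stated order agrees with the simple trend.
(D) Be (period 2, group 2) vs B (period 2, group 13): the stated order contradicts the simple trend.
The exception is (D): removing B's lone 2p electron is easier than breaking Be's filled 2s².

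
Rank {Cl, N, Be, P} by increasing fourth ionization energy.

P < Cl < N < Be

The fourth ionization energy removes an electron from the +3 ion. For each element: Cl³⁺ still has 4 valence electrons; N³⁺ still has 2 valence electrons; Be³⁺ is already 1 electron into the core; P³⁺ still has 2 valence electrons.
Core electrons are held far more tightly than valence electrons, so Be tops the IE_4 order.
Valence configurations: Cl³⁺ [Ne]3s²3p², N³⁺ [He]2s², P³⁺ [Ne]3s².
Approximate IE_4 values (kJ/mol): Cl 5159, N 7475, Be 21007, P 4964.
So the fourth ionization energies run P < Cl < N < Be.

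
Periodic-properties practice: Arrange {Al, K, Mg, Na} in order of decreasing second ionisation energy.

The second ionization energy removes an electron from the +1 ion. For each element: Al⁺ still has 2 valence electrons; K⁺ is the bare [Ar] core; Mg⁺ still has 1 valence electron; Na⁺ is the bare [Ne] core.
Core electrons are held far more tightly than valence electrons, so K and Na top the IE_2 order.
Valence configurations: Al⁺ [Ne]3s², Mg⁺ [Ne]3s¹.
Tabulated IE_2 (kJ/mol): Al 1817, K 3052, Mg 1451, Na 4562.
Putting it together, IE_2: Mg < Al < K < Na.

Na > K > Al > Mg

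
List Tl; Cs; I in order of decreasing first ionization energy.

I, Tl, Cs

I is in period 5, group 17; Cs is in period 6, group 1; Tl is in period 6, group 13.
IE₁ increases left→right with effective nuclear charge and decreases top→bottom as the valence shell moves farther out.
Neither a single period nor a single group — weigh both effects.
Tl > Cs: Tl lies to the right of Cs in period 6, so the across-period effect alone puts Tl higher.
I > Tl: relative to Tl, both the across-period and down-group shifts push I's first ionization energy up.
For reference (kJ/mol): I 1008, Cs 376, Tl 589.
So from highest to lowest: I > Tl > Cs.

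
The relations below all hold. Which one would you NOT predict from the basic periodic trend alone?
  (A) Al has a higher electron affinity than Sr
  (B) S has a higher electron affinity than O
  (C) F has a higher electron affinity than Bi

The general trend: electron affinity increases across a period and decreases down a group.
(A) Al (period 3, group 13) vs Sr (period 5, group 2): the stated order agrees with the simple trend.
(B) S (period 3, group 16) vs O (period 2, group 16): the stated order contradicts the simple trend.
(C) F (period 2, group 17) vs Bi (period 6, group 15): the stated order agrees with the simple trend.
The exception is (B): the compact 2p subshell of O repels the added electron more than S's larger 3p does.

(B)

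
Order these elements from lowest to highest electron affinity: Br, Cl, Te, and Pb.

Pb < Te < Br < Cl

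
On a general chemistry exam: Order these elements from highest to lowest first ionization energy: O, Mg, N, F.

F, N, O, Mg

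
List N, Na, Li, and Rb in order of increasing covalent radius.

N, Li, Na, Rb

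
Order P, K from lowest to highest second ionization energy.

Consider each +1 ion: P⁺ still has 4 valence electrons; K⁺ is the bare [Ar] core.
Core electrons are held far more tightly than valence electrons, so K tops the IE_2 order.
Tabulated IE_2 (kJ/mol): P 1907, K 3052.
Overall IE_2 order: P < K.

P < K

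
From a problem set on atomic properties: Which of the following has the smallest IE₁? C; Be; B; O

First ionization energy rises across a period (greater Z_eff holds electrons more tightly) and falls down a group (valence electrons are farther from the nucleus).
All lie in period 2; the across-period trend (first ionization energy increases left to right) applies, with the exception below.
Note the exception: Be has a higher first ionization energy than B, contrary to the simple trend — removing B's lone 2p electron is easier than breaking Be's filled 2s².
Tabulated first ionization energy (kJ/mol): Be 900, B 801, C 1086, O 1314.
The smallest IE₁ among these belongs to B.

B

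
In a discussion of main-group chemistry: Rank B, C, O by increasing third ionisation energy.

B < C < O

The third ionization energy removes an electron from the +2 ion. For each element: B²⁺ still has 1 valence electron; C²⁺ still has 2 valence electrons; O²⁺ still has 4 valence electrons.
All are still removing valence electrons, so compare the +2 ions as you would atoms: IE_3 generally rises across a period (higher Z_eff) and falls down a group (larger shell), subject to the usual subshell exceptions.
Valence configurations: B²⁺ [He]2s¹, C²⁺ [He]2s², O²⁺ [He]2s²2p².
The numbers (kJ/mol): B 3660, C 4620, O 5300.
So the third ionization energies run B < C < O.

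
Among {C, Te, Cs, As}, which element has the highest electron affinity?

Te

C is in period 2, group 14; As is in period 4, group 15; Te is in period 5, group 16; Cs is in period 6, group 1.
EA tends to increase across a period and decrease down a group, though the pattern is less regular than for IE or radius.
Neither a single period nor a single group — weigh both effects.
As > Cs: both effects reinforce here, so As is clearly the higher of the two.
C > As: period and group pull opposite ways; the down-group shift dominates (122 vs 78 kJ/mol).
Te > C: the two effects oppose for this pair; the across-period effect wins (190 vs 122 kJ/mol).
Approximate values (kJ/mol): C 122, As 78, Te 190, Cs 46.
The highest electron affinity among these belongs to Te.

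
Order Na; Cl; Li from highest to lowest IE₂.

Li, Na, Cl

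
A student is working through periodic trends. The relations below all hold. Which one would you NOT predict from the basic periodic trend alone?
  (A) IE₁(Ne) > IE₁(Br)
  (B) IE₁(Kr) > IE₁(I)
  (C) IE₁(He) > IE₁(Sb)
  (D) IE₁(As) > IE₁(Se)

(D)

The general trend: IE₁ increases across a period and decreases down a group.
(A) Ne (period 2, group 18) vs Br (period 4, group 17): the stated order agrees with the simple trend.
(B) Kr (period 4, group 18) vs I (period 5, group 17): the stated order agrees with the simple trend.
(C) He (period 1, group 18) vs Sb (period 5, group 15): the stated order agrees with the simple trend.
(D) As (period 4, group 15) vs Se (period 4, group 16): the stated order contradicts the simple trend.
The exception is (D): Se (4p⁴) ionizes more easily than half-filled As (4p³).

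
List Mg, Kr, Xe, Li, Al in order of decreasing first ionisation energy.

Kr, Xe, Mg, Al, Li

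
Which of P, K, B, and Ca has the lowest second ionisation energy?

IE_2 is the cost of taking one more electron from the +1 cation: P⁺ still has 4 valence electrons; K⁺ is the bare [Ar] core; B⁺ still has 2 valence electrons; Ca⁺ still has 1 valence electron.
Core electrons are held far more tightly than valence electrons, so K tops the IE_2 order.
Valence configurations: P⁺ [Ne]3s²3p², B⁺ [He]2s², Ca⁺ [Ar]4s¹.
Approximate IE_2 values (kJ/mol): P 1907, K 3052, B 2427, Ca 1145.
Overall IE_2 order: Ca < P < B < K.

Ca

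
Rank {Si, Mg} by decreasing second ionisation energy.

IE_2 is the cost of taking one more electron from the +1 cation: Si⁺ still has 3 valence electrons; Mg⁺ still has 1 valence electron.
All are still removing valence electrons, so compare the +1 ions as you would atoms: IE_2 generally rises across a period (higher Z_eff) and falls down a group (larger shell), subject to the usual subshell exceptions.
Valence configurations: Si⁺ [Ne]3s²3p¹, Mg⁺ [Ne]3s¹.
Approximate IE_2 values (kJ/mol): Si 1577, Mg 1451.
So the second ionization energies run Mg < Si.

Si > Mg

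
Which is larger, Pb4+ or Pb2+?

Both ions have Z = 82 protons, but Pb4+ has lost more electrons, so its remaining electrons feel a larger effective nuclear charge per electron and are pulled in more tightly.
Higher positive charge → smaller ion, so Pb2+ > Pb4+.

Pb2+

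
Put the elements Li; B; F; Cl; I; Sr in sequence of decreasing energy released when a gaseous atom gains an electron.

Cl > F > I > Li > B > Sr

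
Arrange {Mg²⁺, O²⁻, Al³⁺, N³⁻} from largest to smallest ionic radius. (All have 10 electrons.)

All of these have 10 electrons, so size is governed by nuclear charge alone: the more protons, the stronger the pull on the same electron cloud, and the smaller the ion.
Nuclear charges: Al³⁺ (Z=13), Mg²⁺ (Z=12), O²⁻ (Z=8), N³⁻ (Z=7).
Largest to smallest: N³⁻ > O²⁻ > Mg²⁺ > Al³⁺.

N³⁻ > O²⁻ > Mg²⁺ > Al³⁺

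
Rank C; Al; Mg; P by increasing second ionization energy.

Mg < Al < P < C

IE_2 is the cost of taking one more electron from the +1 cation: C⁺ still has 3 valence electrons; Al⁺ still has 2 valence electrons; Mg⁺ still has 1 valence electron; P⁺ still has 4 valence electrons.
All are still removing valence electrons, so compare the +1 ions as you would atoms: IE_2 generally rises across a period (higher Z_eff) and falls down a group (larger shell), subject to the usual subshell exceptions.
Valence configurations: C⁺ [He]2s²2p¹, Al⁺ [Ne]3s², Mg⁺ [Ne]3s¹, P⁺ [Ne]3s²3p².
Tabulated IE_2 (kJ/mol): C 2353, Al 1817, Mg 1451, P 1907.
Overall IE_2 order: Mg < Al < P < C.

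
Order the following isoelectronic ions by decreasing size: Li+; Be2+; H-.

H- > Li+ > Be2+

All of these have 2 electrons, so size is governed by nuclear charge alone: the more protons, the stronger the pull on the same electron cloud, and the smaller the ion.
Nuclear charges: Be2+ (Z=4), Li+ (Z=3), H- (Z=1).
Largest to smallest: H- > Li+ > Be2+.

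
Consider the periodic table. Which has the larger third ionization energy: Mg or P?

Consider each +2 ion: Mg²⁺ is the bare [Ne] core; P²⁺ still has 3 valence electrons.
Pulling an electron out of a noble-gas core costs far more than removing a remaining valence electron, so Mg sits at the high end of IE_3.
Approximate IE_3 values (kJ/mol): Mg 7733, P 2914.
Putting it together, IE_3: P < Mg.

Mg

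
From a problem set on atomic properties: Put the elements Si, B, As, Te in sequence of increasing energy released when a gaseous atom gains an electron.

B < As < Si < Te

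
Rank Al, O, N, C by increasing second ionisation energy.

Al, C, N, O

After 1 electron has been removed, what remains? Al⁺ still has 2 valence electrons; O⁺ still has 5 valence electrons; N⁺ still has 4 valence electrons; C⁺ still has 3 valence electrons.
All are still removing valence electrons, so compare the +1 ions as you would atoms: IE_2 generally rises across a period (higher Z_eff) and falls down a group (larger shell), subject to the usual subshell exceptions.
Valence configurations: Al⁺ [Ne]3s², O⁺ [He]2s²2p³, N⁺ [He]2s²2p², C⁺ [He]2s²2p¹.
Approximate IE_2 values (kJ/mol): Al 1817, O 3388, N 2856, C 2353.
So the second ionization energies run Al < C < N < O.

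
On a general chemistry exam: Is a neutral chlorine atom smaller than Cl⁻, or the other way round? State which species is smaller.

Cl

Forming Cl⁻ adds 1 electron to Cl. More electron–electron repulsion in the same shell, with unchanged nuclear charge, lets the cloud expand.
An anion is larger than its parent atom: Cl⁻ > Cl.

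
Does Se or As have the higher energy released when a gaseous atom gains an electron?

Se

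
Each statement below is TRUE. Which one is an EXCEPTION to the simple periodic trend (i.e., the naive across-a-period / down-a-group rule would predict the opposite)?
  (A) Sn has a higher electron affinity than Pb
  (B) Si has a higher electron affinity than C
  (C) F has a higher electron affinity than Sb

(B)

The general trend: electron affinity increases across a period and decreases down a group.
(A) Sn (period 5, group 14) vs Pb (period 6, group 14): the stated order agrees with the simple trend.
(B) Si (period 3, group 14) vs C (period 2, group 14): the stated order contradicts the simple trend.
(C) F (period 2, group 17) vs Sb (period 5, group 15): the stated order agrees with the simple trend.
The exception is (B): Si's larger, more diffuse 3p orbitals accept an added electron slightly more readily than C's compact 2p.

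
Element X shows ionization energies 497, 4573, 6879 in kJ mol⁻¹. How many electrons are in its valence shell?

Look for the largest jump between consecutive ionization energies: IE2/IE1 ≈ 9.2, far larger than any earlier ratio.
That jump marks the point where a core electron is being removed. So the atom has 1 valence electron.

1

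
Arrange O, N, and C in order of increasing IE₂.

C, N, O

The second ionization energy removes an electron from the +1 ion. For each element: O⁺ still has 5 valence electrons; N⁺ still has 4 valence electrons; C⁺ still has 3 valence electrons.
All are still removing valence electrons, so compare the +1 ions as you would atoms: IE_2 generally rises across a period (higher Z_eff) and falls down a group (larger shell), subject to the usual subshell exceptions.
Valence configurations: O⁺ [He]2s²2p³, N⁺ [He]2s²2p², C⁺ [He]2s²2p¹.
The numbers (kJ/mol): O 3388, N 2856, C 2353.
So the second ionization energies run C < N < O.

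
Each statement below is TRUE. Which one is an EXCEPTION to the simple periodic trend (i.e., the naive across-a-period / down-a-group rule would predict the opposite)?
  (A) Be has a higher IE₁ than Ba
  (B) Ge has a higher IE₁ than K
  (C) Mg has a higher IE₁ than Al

(C)

The general trend: IE₁ increases across a period and decreases down a group.
(A) Be (period 2, group 2) vs Ba (period 6, group 2): the stated order agrees with the simple trend.
(B) Ge (period 4, group 14) vs K (period 4, group 1): the stated order agrees with the simple trend.
(C) Mg (period 3, group 2) vs Al (period 3, group 13): the stated order contradicts the simple trend.
The exception is (C): Al's single 3p electron is easier to remove than one from Mg's filled 3s².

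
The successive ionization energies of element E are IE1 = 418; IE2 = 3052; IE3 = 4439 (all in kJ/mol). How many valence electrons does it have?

1

Look for the largest jump between consecutive ionization energies: IE2/IE1 ≈ 7.3, far larger than any earlier ratio.
That jump marks the point where a core electron is being removed. So the atom has 1 valence electron.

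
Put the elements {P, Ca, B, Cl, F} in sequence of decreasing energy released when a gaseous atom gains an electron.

B is in period 2, group 13; F is in period 2, group 17; P is in period 3, group 15; Cl is in period 3, group 17; Ca is in period 4, group 2.
Atoms with high Z_eff and room in the valence shell (especially the halogens) have the most exothermic electron affinities.
Here both period and group differ, so the two effects have to be weighed against each other.
B > Ca: relative to Ca, both the across-period and down-group shifts push B's electron affinity up.
P > B: period and group pull opposite ways; the across-period shift dominates (72 vs 27 kJ/mol).
F > P: both effects reinforce here, so F is clearly the higher of the two.
Cl > F: this pair runs against the simple trend — see the exception note.
Note the exception: Cl has a higher electron affinity than F, contrary to the simple trend — F's small 2p subshell makes the incoming electron feel strong e⁻–e⁻ repulsion, so Cl actually releases more energy on gaining an electron.
For reference (kJ/mol): B 27, F 328, P 72, Cl 349, Ca 2.
So from highest to lowest: Cl > F > P > B > Ca.

Cl, F, P, B, Ca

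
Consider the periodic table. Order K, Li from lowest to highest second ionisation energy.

K < Li

Consider each +1 ion: K⁺ is the bare [Ar] core; Li⁺ is the bare [He] core.
All of these are removing an electron from a noble-gas core or deeper; the smaller core (lower principal quantum number) is held far more tightly, and within a period the higher nuclear charge binds the same core more tightly.
Approximate IE_2 values (kJ/mol): K 3052, Li 7298.
Overall IE_2 order: K < Li.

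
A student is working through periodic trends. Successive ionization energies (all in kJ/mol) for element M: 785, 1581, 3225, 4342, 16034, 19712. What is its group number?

Group 14

Look for the largest jump between consecutive ionization energies: IE5/IE4 ≈ 3.7, far larger than any earlier ratio.
That jump marks the point where a core electron is being removed. So the atom has 4 valence electrons.
A main-group element with 4 valence electrons is in group 14.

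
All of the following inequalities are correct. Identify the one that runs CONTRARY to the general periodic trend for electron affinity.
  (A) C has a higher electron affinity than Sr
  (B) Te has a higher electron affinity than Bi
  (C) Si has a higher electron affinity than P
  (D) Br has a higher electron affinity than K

(C)

The general trend: electron affinity increases across a period and decreases down a group.
(A) C (period 2, group 14) vs Sr (period 5, group 2): the stated order agrees with the simple trend.
(B) Te (period 5, group 16) vs Bi (period 6, group 15): the stated order agrees with the simple trend.
(C) Si (period 3, group 14) vs P (period 3, group 15): the stated order contradicts the simple trend.
(D) Br (period 4, group 17) vs K (period 4, group 1): the stated order agrees with the simple trend.
The exception is (C): adding an electron to P's half-filled 3p³ is unfavourable, so Si (3p²) has the more exothermic EA.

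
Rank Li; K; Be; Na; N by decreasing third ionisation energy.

Be > Li > Na > N > K

After 2 electrons have been removed, what remains? Li²⁺ is already 1 electron into the core; K²⁺ is already 1 electron into the core; Be²⁺ is the bare [He] core; Na²⁺ is already 1 electron into the core; N²⁺ still has 3 valence electrons.
Usually core removal costs more than valence removal, but here the competition is close: a tightly held n=2 valence electron can cost more to remove than an n=3 core electron, so the actual values have to decide it.
The numbers (kJ/mol): Li 11815, K 4420, Be 14849, Na 6910, N 4578.
Hence IE_3: K < N < Na < Li < Be.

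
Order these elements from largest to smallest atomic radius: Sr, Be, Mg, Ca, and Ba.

Ba, Sr, Ca, Mg, Be

Be is in period 2, group 2; Mg is in period 3, group 2; Ca is in period 4, group 2; Sr is in period 5, group 2; Ba is in period 6, group 2.
Radius decreases left→right (rising Z_eff, same n) and increases top→bottom (higher n).
All are in group 2, so atomic radius increases down the group.
So from largest to smallest: Ba > Sr > Ca > Mg > Be.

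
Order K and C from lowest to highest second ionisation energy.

C, K

Consider each +1 ion: K⁺ is the bare [Ar] core; C⁺ still has 3 valence electrons.
Core electrons are held far more tightly than valence electrons, so K tops the IE_2 order.
Tabulated IE_2 (kJ/mol): K 3052, C 2353.
So the second ionization energies run C < K.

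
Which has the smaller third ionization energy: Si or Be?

Consider each +2 ion: Si²⁺ still has 2 valence electrons; Be²⁺ is the bare [He] core.
Breaking into a closed-shell core is much more expensive than removing a leftover valence electron — Be has the largest IE_3 here.
Tabulated IE_3 (kJ/mol): Si 3232, Be 14849.
So the third ionization energies run Si < Be.

Si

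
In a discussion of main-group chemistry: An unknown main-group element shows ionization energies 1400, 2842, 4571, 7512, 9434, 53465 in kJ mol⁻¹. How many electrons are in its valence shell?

5

Look for the largest jump between consecutive ionization energies: IE6/IE5 ≈ 5.7, far larger than any earlier ratio.
That jump marks the point where a core electron is being removed. So the atom has 5 valence electrons.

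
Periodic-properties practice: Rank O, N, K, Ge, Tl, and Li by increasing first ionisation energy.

K < Li < Tl < Ge < O < N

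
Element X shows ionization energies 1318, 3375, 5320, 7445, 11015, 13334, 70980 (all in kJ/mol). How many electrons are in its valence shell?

Look for the largest jump between consecutive ionization energies: IE7/IE6 ≈ 5.3, far larger than any earlier ratio.
That jump marks the point where a core electron is being removed. So the atom has 6 valence electrons.

6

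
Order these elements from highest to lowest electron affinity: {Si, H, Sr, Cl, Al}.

Cl, Si, H, Al, Sr

H is in period 1, group 1; Al is in period 3, group 13; Si is in period 3, group 14; Cl is in period 3, group 17; Sr is in period 5, group 2.
Electron affinity generally becomes more exothermic across a period toward the halogens and less exothermic down a group.
Neither a single period nor a single group — weigh both effects.
Al > Sr: both effects reinforce here, so Al is clearly the higher of the two.
H > Al: the two effects oppose for this pair; the down-group effect wins (73 vs 42 kJ/mol).
Si > H: period and group pull opposite ways; the across-period shift dominates (134 vs 73 kJ/mol).
Cl > Si: both are in period 3; the period trend gives Cl the larger value.
For reference (kJ/mol): H 73, Al 42, Si 134, Cl 349, Sr 5.
So from highest to lowest: Cl > Si > H > Al > Sr.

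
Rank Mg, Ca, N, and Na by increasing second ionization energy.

The second ionization energy removes an electron from the +1 ion. For each element: Mg⁺ still has 1 valence electron; Ca⁺ still has 1 valence electron; N⁺ still has 4 valence electrons; Na⁺ is the bare [Ne] core.
Breaking into a closed-shell core is much more expensive than removing a leftover valence electron — Na has the largest IE_2 here.
Valence configurations: Mg⁺ [Ne]3s¹, Ca⁺ [Ar]4s¹, N⁺ [He]2s²2p².
The numbers (kJ/mol): Mg 1451, Ca 1145, N 2856, Na 4562.
Putting it together, IE_2: Ca < Mg < N < Na.

Ca < Mg < N < Na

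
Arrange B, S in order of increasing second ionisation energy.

IE_2 is the cost of taking one more electron from the +1 cation: B⁺ still has 2 valence electrons; S⁺ still has 5 valence electrons.
All are still removing valence electrons, so compare the +1 ions as you would atoms: IE_2 generally rises across a period (higher Z_eff) and falls down a group (larger shell), subject to the usual subshell exceptions.
Valence configurations: B⁺ [He]2s², S⁺ [Ne]3s²3p³.
Tabulated IE_2 (kJ/mol): B 2427, S 2252.
Putting it together, IE_2: S < B.

S < B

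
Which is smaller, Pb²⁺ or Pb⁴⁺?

Both ions have Z = 82 protons, but Pb⁴⁺ has lost more electrons, so its remaining electrons feel a larger effective nuclear charge per electron and are pulled in more tightly.
Higher positive charge → smaller ion, so Pb²⁺ > Pb⁴⁺.

Pb⁴⁺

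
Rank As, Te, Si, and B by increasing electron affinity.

EA tends to increase across a period and decrease down a group, though the pattern is less regular than for IE or radius.
These sit on a diagonal, where the across-period and down-group effects partly cancel.
As > B: the two effects oppose for this pair; the across-period effect wins (78 vs 27 kJ/mol).
Si > As: period and group pull opposite ways; the down-group shift dominates (134 vs 78 kJ/mol).
Te > Si: period and group pull opposite ways; the across-period shift dominates (190 vs 134 kJ/mol).
Approximate values (kJ/mol): B 27, Si 134, As 78, Te 190.
So from lowest to highest: B < As < Si < Te.

B, As, Si, Te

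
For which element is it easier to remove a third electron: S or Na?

S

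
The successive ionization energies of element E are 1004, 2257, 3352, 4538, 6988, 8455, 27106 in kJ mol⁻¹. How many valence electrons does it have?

6

Look for the largest jump between consecutive ionization energies: IE7/IE6 ≈ 3.2, far larger than any earlier ratio.
That jump marks the point where a core electron is being removed. So the atom has 6 valence electrons.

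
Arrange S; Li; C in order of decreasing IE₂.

Li > C > S

After 1 electron has been removed, what remains? S⁺ still has 5 valence electrons; Li⁺ is the bare [He] core; C⁺ still has 3 valence electrons.
Core electrons are held far more tightly than valence electrons, so Li tops the IE_2 order.
Valence configurations: S⁺ [Ne]3s²3p³, C⁺ [He]2s²2p¹.
The numbers (kJ/mol): S 2252, Li 7298, C 2353.
Hence IE_2: S < C < Li.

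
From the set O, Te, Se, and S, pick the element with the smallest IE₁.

Removing the outermost electron gets harder across a period and easier down a group.
All are in group 16, so first ionization energy increases up the group.
The smallest IE₁ among these belongs to Te.

Te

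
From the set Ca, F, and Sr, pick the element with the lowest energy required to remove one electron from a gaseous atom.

Sr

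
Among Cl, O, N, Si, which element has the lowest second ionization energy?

Si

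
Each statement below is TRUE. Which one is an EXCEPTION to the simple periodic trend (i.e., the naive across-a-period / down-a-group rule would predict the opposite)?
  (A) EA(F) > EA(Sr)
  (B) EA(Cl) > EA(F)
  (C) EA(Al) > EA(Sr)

(B)

The general trend: electron affinity increases across a period and decreases down a group.
(A) F (period 2, group 17) vs Sr (period 5, group 2): the stated order agrees with the simple trend.
(B) Cl (period 3, group 17) vs F (period 2, group 17): the stated order contradicts the simple trend.
(C) Al (period 3, group 13) vs Sr (period 5, group 2): the stated order agrees with the simple trend.
The exception is (B): F's small 2p subshell makes the incoming electron feel strong e⁻–e⁻ repulsion, so Cl actually releases more energy on gaining an electron.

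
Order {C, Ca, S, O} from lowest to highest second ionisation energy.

Ca < S < C < O

Consider each +1 ion: C⁺ still has 3 valence electrons; Ca⁺ still has 1 valence electron; S⁺ still has 5 valence electrons; O⁺ still has 5 valence electrons.
All are still removing valence electrons, so compare the +1 ions as you would atoms: IE_2 generally rises across a period (higher Z_eff) and falls down a group (larger shell), subject to the usual subshell exceptions.
Valence configurations: C⁺ [He]2s²2p¹, Ca⁺ [Ar]4s¹, S⁺ [Ne]3s²3p³, O⁺ [He]2s²2p³.
Tabulated IE_2 (kJ/mol): C 2353, Ca 1145, S 2252, O 3388.
Putting it together, IE_2: Ca < S < C < O.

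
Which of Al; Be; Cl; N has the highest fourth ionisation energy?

After 3 electrons have been removed, what remains? Al³⁺ is the bare [Ne] core; Be³⁺ is already 1 electron into the core; Cl³⁺ still has 4 valence electrons; N³⁺ still has 2 valence electrons.
Pulling an electron out of a noble-gas core costs far more than removing a remaining valence electron, so Al and Be sit at the high end of IE_4.
Valence configurations: Cl³⁺ [Ne]3s²3p², N³⁺ [He]2s².
The numbers (kJ/mol): Al 11577, Be 21007, Cl 5159, N 7475.
Overall IE_4 order: Cl < N < Al < Be.

Be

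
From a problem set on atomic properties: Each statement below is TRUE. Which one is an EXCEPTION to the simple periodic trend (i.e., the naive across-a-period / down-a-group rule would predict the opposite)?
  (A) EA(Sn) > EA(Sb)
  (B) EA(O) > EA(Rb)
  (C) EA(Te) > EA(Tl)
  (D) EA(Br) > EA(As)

The general trend: electron affinity increases across a period and decreases down a group.
(A) Sn (period 5, group 14) vs Sb (period 5, group 15): the stated order contradicts the simple trend.
(B) O (period 2, group 16) vs Rb (period 5, group 1): the stated order agrees with the simple trend.
(C) Te (period 5, group 16) vs Tl (period 6, group 13): the stated order agrees with the simple trend.
(D) Br (period 4, group 17) vs As (period 4, group 15): the stated order agrees with the simple trend.
The exception is (A): adding an electron to Sb's half-filled 5p³ is unfavourable, so Sn has the more exothermic EA.

(A)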